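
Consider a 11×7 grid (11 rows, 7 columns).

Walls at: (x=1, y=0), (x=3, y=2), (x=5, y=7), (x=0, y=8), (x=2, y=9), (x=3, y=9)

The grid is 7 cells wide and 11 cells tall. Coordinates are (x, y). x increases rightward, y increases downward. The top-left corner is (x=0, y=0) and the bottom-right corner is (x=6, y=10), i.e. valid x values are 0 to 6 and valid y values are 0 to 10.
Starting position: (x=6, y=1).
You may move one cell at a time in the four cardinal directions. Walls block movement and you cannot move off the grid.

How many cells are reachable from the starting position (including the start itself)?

Answer: Reachable cells: 71

Derivation:
BFS flood-fill from (x=6, y=1):
  Distance 0: (x=6, y=1)
  Distance 1: (x=6, y=0), (x=5, y=1), (x=6, y=2)
  Distance 2: (x=5, y=0), (x=4, y=1), (x=5, y=2), (x=6, y=3)
  Distance 3: (x=4, y=0), (x=3, y=1), (x=4, y=2), (x=5, y=3), (x=6, y=4)
  Distance 4: (x=3, y=0), (x=2, y=1), (x=4, y=3), (x=5, y=4), (x=6, y=5)
  Distance 5: (x=2, y=0), (x=1, y=1), (x=2, y=2), (x=3, y=3), (x=4, y=4), (x=5, y=5), (x=6, y=6)
  Distance 6: (x=0, y=1), (x=1, y=2), (x=2, y=3), (x=3, y=4), (x=4, y=5), (x=5, y=6), (x=6, y=7)
  Distance 7: (x=0, y=0), (x=0, y=2), (x=1, y=3), (x=2, y=4), (x=3, y=5), (x=4, y=6), (x=6, y=8)
  Distance 8: (x=0, y=3), (x=1, y=4), (x=2, y=5), (x=3, y=6), (x=4, y=7), (x=5, y=8), (x=6, y=9)
  Distance 9: (x=0, y=4), (x=1, y=5), (x=2, y=6), (x=3, y=7), (x=4, y=8), (x=5, y=9), (x=6, y=10)
  Distance 10: (x=0, y=5), (x=1, y=6), (x=2, y=7), (x=3, y=8), (x=4, y=9), (x=5, y=10)
  Distance 11: (x=0, y=6), (x=1, y=7), (x=2, y=8), (x=4, y=10)
  Distance 12: (x=0, y=7), (x=1, y=8), (x=3, y=10)
  Distance 13: (x=1, y=9), (x=2, y=10)
  Distance 14: (x=0, y=9), (x=1, y=10)
  Distance 15: (x=0, y=10)
Total reachable: 71 (grid has 71 open cells total)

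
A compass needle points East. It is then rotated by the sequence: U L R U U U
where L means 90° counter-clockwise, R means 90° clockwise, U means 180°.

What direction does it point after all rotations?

Start: East
  U (U-turn (180°)) -> West
  L (left (90° counter-clockwise)) -> South
  R (right (90° clockwise)) -> West
  U (U-turn (180°)) -> East
  U (U-turn (180°)) -> West
  U (U-turn (180°)) -> East
Final: East

Answer: Final heading: East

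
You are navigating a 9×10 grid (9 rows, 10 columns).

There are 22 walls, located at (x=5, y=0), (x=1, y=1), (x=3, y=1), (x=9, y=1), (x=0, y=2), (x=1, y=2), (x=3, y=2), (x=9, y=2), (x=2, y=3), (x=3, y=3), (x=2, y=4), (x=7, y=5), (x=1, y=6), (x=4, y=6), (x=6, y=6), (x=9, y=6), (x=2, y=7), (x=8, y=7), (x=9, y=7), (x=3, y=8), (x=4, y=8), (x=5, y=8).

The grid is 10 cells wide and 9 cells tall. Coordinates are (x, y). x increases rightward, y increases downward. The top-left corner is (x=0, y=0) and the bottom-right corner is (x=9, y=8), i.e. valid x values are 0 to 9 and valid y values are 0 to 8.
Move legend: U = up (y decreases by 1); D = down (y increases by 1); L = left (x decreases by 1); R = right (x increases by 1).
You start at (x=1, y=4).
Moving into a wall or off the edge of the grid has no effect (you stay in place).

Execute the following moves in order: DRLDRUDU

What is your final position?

Start: (x=1, y=4)
  D (down): (x=1, y=4) -> (x=1, y=5)
  R (right): (x=1, y=5) -> (x=2, y=5)
  L (left): (x=2, y=5) -> (x=1, y=5)
  D (down): blocked, stay at (x=1, y=5)
  R (right): (x=1, y=5) -> (x=2, y=5)
  U (up): blocked, stay at (x=2, y=5)
  D (down): (x=2, y=5) -> (x=2, y=6)
  U (up): (x=2, y=6) -> (x=2, y=5)
Final: (x=2, y=5)

Answer: Final position: (x=2, y=5)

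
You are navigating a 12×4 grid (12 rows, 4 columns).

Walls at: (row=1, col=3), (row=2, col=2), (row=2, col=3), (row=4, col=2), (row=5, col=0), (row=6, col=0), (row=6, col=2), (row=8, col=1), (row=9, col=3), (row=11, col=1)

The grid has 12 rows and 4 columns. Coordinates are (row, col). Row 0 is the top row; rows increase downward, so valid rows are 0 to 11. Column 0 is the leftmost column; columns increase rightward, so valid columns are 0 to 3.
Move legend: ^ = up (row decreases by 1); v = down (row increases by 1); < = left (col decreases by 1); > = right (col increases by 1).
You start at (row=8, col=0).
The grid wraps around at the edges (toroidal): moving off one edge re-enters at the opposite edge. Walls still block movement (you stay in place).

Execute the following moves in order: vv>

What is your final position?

Answer: Final position: (row=10, col=1)

Derivation:
Start: (row=8, col=0)
  v (down): (row=8, col=0) -> (row=9, col=0)
  v (down): (row=9, col=0) -> (row=10, col=0)
  > (right): (row=10, col=0) -> (row=10, col=1)
Final: (row=10, col=1)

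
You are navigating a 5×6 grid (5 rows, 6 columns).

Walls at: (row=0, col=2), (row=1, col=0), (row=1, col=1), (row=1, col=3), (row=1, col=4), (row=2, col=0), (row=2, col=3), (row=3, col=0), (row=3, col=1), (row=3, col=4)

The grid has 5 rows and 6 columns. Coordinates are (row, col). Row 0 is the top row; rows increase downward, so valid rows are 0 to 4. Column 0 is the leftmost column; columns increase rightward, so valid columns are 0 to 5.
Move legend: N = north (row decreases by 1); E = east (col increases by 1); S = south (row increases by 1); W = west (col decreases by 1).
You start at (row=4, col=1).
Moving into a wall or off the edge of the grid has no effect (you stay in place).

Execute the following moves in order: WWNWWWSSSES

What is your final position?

Start: (row=4, col=1)
  W (west): (row=4, col=1) -> (row=4, col=0)
  W (west): blocked, stay at (row=4, col=0)
  N (north): blocked, stay at (row=4, col=0)
  [×3]W (west): blocked, stay at (row=4, col=0)
  [×3]S (south): blocked, stay at (row=4, col=0)
  E (east): (row=4, col=0) -> (row=4, col=1)
  S (south): blocked, stay at (row=4, col=1)
Final: (row=4, col=1)

Answer: Final position: (row=4, col=1)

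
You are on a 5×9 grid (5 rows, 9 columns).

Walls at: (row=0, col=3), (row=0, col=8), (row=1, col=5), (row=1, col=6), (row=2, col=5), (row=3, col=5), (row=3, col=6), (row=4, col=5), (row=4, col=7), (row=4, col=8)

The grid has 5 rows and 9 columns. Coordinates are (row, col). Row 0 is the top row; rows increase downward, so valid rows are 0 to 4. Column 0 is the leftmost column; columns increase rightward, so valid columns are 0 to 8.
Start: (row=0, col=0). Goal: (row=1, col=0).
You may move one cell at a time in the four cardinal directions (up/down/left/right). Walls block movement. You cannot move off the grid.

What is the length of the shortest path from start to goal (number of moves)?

Answer: Shortest path length: 1

Derivation:
BFS from (row=0, col=0) until reaching (row=1, col=0):
  Distance 0: (row=0, col=0)
  Distance 1: (row=0, col=1), (row=1, col=0)  <- goal reached here
One shortest path (1 moves): (row=0, col=0) -> (row=1, col=0)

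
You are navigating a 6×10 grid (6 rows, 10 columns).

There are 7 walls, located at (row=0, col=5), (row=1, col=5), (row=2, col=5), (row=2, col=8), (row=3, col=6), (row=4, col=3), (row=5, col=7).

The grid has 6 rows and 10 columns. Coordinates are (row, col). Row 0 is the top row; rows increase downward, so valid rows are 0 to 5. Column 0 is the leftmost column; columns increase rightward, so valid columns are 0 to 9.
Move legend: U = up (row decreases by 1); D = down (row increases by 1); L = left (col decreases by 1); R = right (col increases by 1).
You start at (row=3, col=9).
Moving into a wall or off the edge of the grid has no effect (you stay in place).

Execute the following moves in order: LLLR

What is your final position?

Start: (row=3, col=9)
  L (left): (row=3, col=9) -> (row=3, col=8)
  L (left): (row=3, col=8) -> (row=3, col=7)
  L (left): blocked, stay at (row=3, col=7)
  R (right): (row=3, col=7) -> (row=3, col=8)
Final: (row=3, col=8)

Answer: Final position: (row=3, col=8)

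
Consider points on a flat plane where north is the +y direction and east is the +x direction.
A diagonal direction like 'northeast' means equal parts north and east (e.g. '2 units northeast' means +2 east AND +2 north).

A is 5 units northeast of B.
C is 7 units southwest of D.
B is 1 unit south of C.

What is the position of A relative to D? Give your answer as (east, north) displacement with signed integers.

Place D at the origin (east=0, north=0).
  C is 7 units southwest of D: delta (east=-7, north=-7); C at (east=-7, north=-7).
  B is 1 unit south of C: delta (east=+0, north=-1); B at (east=-7, north=-8).
  A is 5 units northeast of B: delta (east=+5, north=+5); A at (east=-2, north=-3).
Therefore A relative to D: (east=-2, north=-3).

Answer: A is at (east=-2, north=-3) relative to D.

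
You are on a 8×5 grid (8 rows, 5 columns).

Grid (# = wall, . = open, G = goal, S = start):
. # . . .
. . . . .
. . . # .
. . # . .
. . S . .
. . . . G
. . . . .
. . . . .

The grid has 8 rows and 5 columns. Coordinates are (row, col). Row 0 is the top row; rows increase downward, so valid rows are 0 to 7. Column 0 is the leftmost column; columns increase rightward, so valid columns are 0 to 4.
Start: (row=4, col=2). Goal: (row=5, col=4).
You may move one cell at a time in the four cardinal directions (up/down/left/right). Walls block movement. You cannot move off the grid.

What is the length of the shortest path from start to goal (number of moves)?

BFS from (row=4, col=2) until reaching (row=5, col=4):
  Distance 0: (row=4, col=2)
  Distance 1: (row=4, col=1), (row=4, col=3), (row=5, col=2)
  Distance 2: (row=3, col=1), (row=3, col=3), (row=4, col=0), (row=4, col=4), (row=5, col=1), (row=5, col=3), (row=6, col=2)
  Distance 3: (row=2, col=1), (row=3, col=0), (row=3, col=4), (row=5, col=0), (row=5, col=4), (row=6, col=1), (row=6, col=3), (row=7, col=2)  <- goal reached here
One shortest path (3 moves): (row=4, col=2) -> (row=4, col=3) -> (row=4, col=4) -> (row=5, col=4)

Answer: Shortest path length: 3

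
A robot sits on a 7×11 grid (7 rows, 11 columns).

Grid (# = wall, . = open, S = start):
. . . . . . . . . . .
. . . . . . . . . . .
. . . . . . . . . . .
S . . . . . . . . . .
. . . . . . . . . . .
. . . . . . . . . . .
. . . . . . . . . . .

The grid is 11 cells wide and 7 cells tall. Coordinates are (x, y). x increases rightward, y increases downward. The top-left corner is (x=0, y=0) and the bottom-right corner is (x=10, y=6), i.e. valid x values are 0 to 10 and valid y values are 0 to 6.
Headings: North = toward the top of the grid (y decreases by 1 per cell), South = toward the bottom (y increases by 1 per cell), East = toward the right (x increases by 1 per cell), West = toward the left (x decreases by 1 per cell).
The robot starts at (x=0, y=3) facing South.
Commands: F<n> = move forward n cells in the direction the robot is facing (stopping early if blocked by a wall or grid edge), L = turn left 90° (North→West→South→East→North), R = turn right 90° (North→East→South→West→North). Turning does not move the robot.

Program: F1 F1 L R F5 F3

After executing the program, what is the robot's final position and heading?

Answer: Final position: (x=0, y=6), facing South

Derivation:
Start: (x=0, y=3), facing South
  F1: move forward 1, now at (x=0, y=4)
  F1: move forward 1, now at (x=0, y=5)
  L: turn left, now facing East
  R: turn right, now facing South
  F5: move forward 1/5 (blocked), now at (x=0, y=6)
  F3: move forward 0/3 (blocked), now at (x=0, y=6)
Final: (x=0, y=6), facing South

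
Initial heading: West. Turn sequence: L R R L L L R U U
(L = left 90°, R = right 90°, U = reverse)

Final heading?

Start: West
  L (left (90° counter-clockwise)) -> South
  R (right (90° clockwise)) -> West
  R (right (90° clockwise)) -> North
  L (left (90° counter-clockwise)) -> West
  L (left (90° counter-clockwise)) -> South
  L (left (90° counter-clockwise)) -> East
  R (right (90° clockwise)) -> South
  U (U-turn (180°)) -> North
  U (U-turn (180°)) -> South
Final: South

Answer: Final heading: South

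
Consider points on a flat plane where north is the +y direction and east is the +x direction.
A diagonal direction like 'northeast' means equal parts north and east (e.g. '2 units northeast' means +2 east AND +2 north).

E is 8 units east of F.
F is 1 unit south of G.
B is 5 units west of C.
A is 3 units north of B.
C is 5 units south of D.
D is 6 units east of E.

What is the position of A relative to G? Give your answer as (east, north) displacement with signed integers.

Place G at the origin (east=0, north=0).
  F is 1 unit south of G: delta (east=+0, north=-1); F at (east=0, north=-1).
  E is 8 units east of F: delta (east=+8, north=+0); E at (east=8, north=-1).
  D is 6 units east of E: delta (east=+6, north=+0); D at (east=14, north=-1).
  C is 5 units south of D: delta (east=+0, north=-5); C at (east=14, north=-6).
  B is 5 units west of C: delta (east=-5, north=+0); B at (east=9, north=-6).
  A is 3 units north of B: delta (east=+0, north=+3); A at (east=9, north=-3).
Therefore A relative to G: (east=9, north=-3).

Answer: A is at (east=9, north=-3) relative to G.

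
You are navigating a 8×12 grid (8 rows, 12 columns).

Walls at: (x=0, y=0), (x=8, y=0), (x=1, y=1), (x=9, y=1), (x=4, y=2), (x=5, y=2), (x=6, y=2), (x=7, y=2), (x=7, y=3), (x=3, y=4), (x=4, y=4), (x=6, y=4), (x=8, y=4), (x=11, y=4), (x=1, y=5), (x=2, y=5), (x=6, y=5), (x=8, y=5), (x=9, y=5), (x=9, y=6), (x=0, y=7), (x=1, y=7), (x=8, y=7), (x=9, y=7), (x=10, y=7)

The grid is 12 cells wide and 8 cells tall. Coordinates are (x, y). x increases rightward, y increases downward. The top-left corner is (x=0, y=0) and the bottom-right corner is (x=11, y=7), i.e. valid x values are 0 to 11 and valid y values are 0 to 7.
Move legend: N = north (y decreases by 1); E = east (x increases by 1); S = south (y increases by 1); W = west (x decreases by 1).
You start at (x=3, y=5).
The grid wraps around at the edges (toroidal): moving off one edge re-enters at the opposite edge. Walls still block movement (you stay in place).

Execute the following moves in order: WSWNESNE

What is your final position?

Start: (x=3, y=5)
  W (west): blocked, stay at (x=3, y=5)
  S (south): (x=3, y=5) -> (x=3, y=6)
  W (west): (x=3, y=6) -> (x=2, y=6)
  N (north): blocked, stay at (x=2, y=6)
  E (east): (x=2, y=6) -> (x=3, y=6)
  S (south): (x=3, y=6) -> (x=3, y=7)
  N (north): (x=3, y=7) -> (x=3, y=6)
  E (east): (x=3, y=6) -> (x=4, y=6)
Final: (x=4, y=6)

Answer: Final position: (x=4, y=6)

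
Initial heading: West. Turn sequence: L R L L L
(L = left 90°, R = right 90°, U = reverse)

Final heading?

Start: West
  L (left (90° counter-clockwise)) -> South
  R (right (90° clockwise)) -> West
  L (left (90° counter-clockwise)) -> South
  L (left (90° counter-clockwise)) -> East
  L (left (90° counter-clockwise)) -> North
Final: North

Answer: Final heading: North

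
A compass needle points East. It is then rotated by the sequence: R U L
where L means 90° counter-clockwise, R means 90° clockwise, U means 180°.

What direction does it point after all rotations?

Start: East
  R (right (90° clockwise)) -> South
  U (U-turn (180°)) -> North
  L (left (90° counter-clockwise)) -> West
Final: West

Answer: Final heading: West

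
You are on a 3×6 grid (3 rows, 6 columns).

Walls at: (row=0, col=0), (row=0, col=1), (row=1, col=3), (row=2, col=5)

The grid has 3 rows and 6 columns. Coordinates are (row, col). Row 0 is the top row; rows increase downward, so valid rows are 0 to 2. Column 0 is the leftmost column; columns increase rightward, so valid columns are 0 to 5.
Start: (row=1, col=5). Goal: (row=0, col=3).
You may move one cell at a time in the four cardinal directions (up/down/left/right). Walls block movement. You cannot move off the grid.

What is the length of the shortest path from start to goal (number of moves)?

BFS from (row=1, col=5) until reaching (row=0, col=3):
  Distance 0: (row=1, col=5)
  Distance 1: (row=0, col=5), (row=1, col=4)
  Distance 2: (row=0, col=4), (row=2, col=4)
  Distance 3: (row=0, col=3), (row=2, col=3)  <- goal reached here
One shortest path (3 moves): (row=1, col=5) -> (row=1, col=4) -> (row=0, col=4) -> (row=0, col=3)

Answer: Shortest path length: 3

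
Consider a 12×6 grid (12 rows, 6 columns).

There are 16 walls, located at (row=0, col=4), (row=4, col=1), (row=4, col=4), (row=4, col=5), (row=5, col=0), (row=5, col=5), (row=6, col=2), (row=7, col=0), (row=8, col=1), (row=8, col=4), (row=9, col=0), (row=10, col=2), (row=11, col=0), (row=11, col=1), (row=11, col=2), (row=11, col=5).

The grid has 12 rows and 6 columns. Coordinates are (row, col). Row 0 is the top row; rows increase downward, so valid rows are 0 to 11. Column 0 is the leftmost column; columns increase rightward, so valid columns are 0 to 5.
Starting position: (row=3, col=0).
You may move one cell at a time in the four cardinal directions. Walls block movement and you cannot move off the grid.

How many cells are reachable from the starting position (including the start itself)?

BFS flood-fill from (row=3, col=0):
  Distance 0: (row=3, col=0)
  Distance 1: (row=2, col=0), (row=3, col=1), (row=4, col=0)
  Distance 2: (row=1, col=0), (row=2, col=1), (row=3, col=2)
  Distance 3: (row=0, col=0), (row=1, col=1), (row=2, col=2), (row=3, col=3), (row=4, col=2)
  Distance 4: (row=0, col=1), (row=1, col=2), (row=2, col=3), (row=3, col=4), (row=4, col=3), (row=5, col=2)
  Distance 5: (row=0, col=2), (row=1, col=3), (row=2, col=4), (row=3, col=5), (row=5, col=1), (row=5, col=3)
  Distance 6: (row=0, col=3), (row=1, col=4), (row=2, col=5), (row=5, col=4), (row=6, col=1), (row=6, col=3)
  Distance 7: (row=1, col=5), (row=6, col=0), (row=6, col=4), (row=7, col=1), (row=7, col=3)
  Distance 8: (row=0, col=5), (row=6, col=5), (row=7, col=2), (row=7, col=4), (row=8, col=3)
  Distance 9: (row=7, col=5), (row=8, col=2), (row=9, col=3)
  Distance 10: (row=8, col=5), (row=9, col=2), (row=9, col=4), (row=10, col=3)
  Distance 11: (row=9, col=1), (row=9, col=5), (row=10, col=4), (row=11, col=3)
  Distance 12: (row=10, col=1), (row=10, col=5), (row=11, col=4)
  Distance 13: (row=10, col=0)
Total reachable: 55 (grid has 56 open cells total)

Answer: Reachable cells: 55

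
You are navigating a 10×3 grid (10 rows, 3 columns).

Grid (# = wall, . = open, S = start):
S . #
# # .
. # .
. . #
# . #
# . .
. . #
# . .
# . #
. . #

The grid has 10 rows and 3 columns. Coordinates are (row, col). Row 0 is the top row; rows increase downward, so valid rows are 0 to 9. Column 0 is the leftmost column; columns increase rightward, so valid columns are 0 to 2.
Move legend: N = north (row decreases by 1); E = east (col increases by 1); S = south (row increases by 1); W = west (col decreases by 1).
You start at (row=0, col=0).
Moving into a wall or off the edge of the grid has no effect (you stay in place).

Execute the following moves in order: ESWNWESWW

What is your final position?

Start: (row=0, col=0)
  E (east): (row=0, col=0) -> (row=0, col=1)
  S (south): blocked, stay at (row=0, col=1)
  W (west): (row=0, col=1) -> (row=0, col=0)
  N (north): blocked, stay at (row=0, col=0)
  W (west): blocked, stay at (row=0, col=0)
  E (east): (row=0, col=0) -> (row=0, col=1)
  S (south): blocked, stay at (row=0, col=1)
  W (west): (row=0, col=1) -> (row=0, col=0)
  W (west): blocked, stay at (row=0, col=0)
Final: (row=0, col=0)

Answer: Final position: (row=0, col=0)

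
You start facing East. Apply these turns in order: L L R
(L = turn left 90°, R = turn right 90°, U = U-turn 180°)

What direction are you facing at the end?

Start: East
  L (left (90° counter-clockwise)) -> North
  L (left (90° counter-clockwise)) -> West
  R (right (90° clockwise)) -> North
Final: North

Answer: Final heading: North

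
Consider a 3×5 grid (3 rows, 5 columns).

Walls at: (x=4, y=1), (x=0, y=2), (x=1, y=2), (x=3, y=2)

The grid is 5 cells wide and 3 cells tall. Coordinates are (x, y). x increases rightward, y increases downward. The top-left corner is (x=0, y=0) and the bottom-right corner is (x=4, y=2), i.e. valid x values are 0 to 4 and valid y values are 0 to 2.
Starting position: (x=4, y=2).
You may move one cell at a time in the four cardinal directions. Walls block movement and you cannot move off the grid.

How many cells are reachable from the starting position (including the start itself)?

Answer: Reachable cells: 1

Derivation:
BFS flood-fill from (x=4, y=2):
  Distance 0: (x=4, y=2)
Total reachable: 1 (grid has 11 open cells total)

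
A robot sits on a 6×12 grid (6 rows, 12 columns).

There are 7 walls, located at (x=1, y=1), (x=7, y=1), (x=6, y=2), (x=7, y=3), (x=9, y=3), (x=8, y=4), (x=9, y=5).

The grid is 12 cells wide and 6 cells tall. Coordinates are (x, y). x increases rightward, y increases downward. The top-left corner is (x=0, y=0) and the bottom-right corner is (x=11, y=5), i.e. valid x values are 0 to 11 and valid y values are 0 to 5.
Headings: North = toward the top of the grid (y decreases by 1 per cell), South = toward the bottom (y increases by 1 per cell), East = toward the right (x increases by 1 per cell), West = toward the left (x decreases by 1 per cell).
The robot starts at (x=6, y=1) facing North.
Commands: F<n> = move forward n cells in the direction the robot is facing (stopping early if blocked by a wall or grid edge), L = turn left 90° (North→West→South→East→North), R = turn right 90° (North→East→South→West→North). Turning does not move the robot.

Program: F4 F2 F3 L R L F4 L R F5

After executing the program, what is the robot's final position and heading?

Start: (x=6, y=1), facing North
  F4: move forward 1/4 (blocked), now at (x=6, y=0)
  F2: move forward 0/2 (blocked), now at (x=6, y=0)
  F3: move forward 0/3 (blocked), now at (x=6, y=0)
  L: turn left, now facing West
  R: turn right, now facing North
  L: turn left, now facing West
  F4: move forward 4, now at (x=2, y=0)
  L: turn left, now facing South
  R: turn right, now facing West
  F5: move forward 2/5 (blocked), now at (x=0, y=0)
Final: (x=0, y=0), facing West

Answer: Final position: (x=0, y=0), facing West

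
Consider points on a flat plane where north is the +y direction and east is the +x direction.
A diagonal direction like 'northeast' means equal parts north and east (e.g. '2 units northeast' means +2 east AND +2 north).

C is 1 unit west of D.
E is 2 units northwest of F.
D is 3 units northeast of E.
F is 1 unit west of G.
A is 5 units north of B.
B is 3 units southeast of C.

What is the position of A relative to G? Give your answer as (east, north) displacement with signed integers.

Answer: A is at (east=2, north=7) relative to G.

Derivation:
Place G at the origin (east=0, north=0).
  F is 1 unit west of G: delta (east=-1, north=+0); F at (east=-1, north=0).
  E is 2 units northwest of F: delta (east=-2, north=+2); E at (east=-3, north=2).
  D is 3 units northeast of E: delta (east=+3, north=+3); D at (east=0, north=5).
  C is 1 unit west of D: delta (east=-1, north=+0); C at (east=-1, north=5).
  B is 3 units southeast of C: delta (east=+3, north=-3); B at (east=2, north=2).
  A is 5 units north of B: delta (east=+0, north=+5); A at (east=2, north=7).
Therefore A relative to G: (east=2, north=7).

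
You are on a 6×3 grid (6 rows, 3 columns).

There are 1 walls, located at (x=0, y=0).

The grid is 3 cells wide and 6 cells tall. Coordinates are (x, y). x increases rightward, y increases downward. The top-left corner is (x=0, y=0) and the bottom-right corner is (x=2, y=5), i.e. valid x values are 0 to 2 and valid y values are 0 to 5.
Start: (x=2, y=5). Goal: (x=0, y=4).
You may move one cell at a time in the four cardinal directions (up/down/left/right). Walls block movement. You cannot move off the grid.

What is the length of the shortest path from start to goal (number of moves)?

BFS from (x=2, y=5) until reaching (x=0, y=4):
  Distance 0: (x=2, y=5)
  Distance 1: (x=2, y=4), (x=1, y=5)
  Distance 2: (x=2, y=3), (x=1, y=4), (x=0, y=5)
  Distance 3: (x=2, y=2), (x=1, y=3), (x=0, y=4)  <- goal reached here
One shortest path (3 moves): (x=2, y=5) -> (x=1, y=5) -> (x=0, y=5) -> (x=0, y=4)

Answer: Shortest path length: 3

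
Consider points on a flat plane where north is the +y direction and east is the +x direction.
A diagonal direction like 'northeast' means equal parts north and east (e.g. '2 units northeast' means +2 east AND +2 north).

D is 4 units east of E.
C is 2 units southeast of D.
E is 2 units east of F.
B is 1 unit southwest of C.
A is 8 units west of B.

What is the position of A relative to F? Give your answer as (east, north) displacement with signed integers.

Place F at the origin (east=0, north=0).
  E is 2 units east of F: delta (east=+2, north=+0); E at (east=2, north=0).
  D is 4 units east of E: delta (east=+4, north=+0); D at (east=6, north=0).
  C is 2 units southeast of D: delta (east=+2, north=-2); C at (east=8, north=-2).
  B is 1 unit southwest of C: delta (east=-1, north=-1); B at (east=7, north=-3).
  A is 8 units west of B: delta (east=-8, north=+0); A at (east=-1, north=-3).
Therefore A relative to F: (east=-1, north=-3).

Answer: A is at (east=-1, north=-3) relative to F.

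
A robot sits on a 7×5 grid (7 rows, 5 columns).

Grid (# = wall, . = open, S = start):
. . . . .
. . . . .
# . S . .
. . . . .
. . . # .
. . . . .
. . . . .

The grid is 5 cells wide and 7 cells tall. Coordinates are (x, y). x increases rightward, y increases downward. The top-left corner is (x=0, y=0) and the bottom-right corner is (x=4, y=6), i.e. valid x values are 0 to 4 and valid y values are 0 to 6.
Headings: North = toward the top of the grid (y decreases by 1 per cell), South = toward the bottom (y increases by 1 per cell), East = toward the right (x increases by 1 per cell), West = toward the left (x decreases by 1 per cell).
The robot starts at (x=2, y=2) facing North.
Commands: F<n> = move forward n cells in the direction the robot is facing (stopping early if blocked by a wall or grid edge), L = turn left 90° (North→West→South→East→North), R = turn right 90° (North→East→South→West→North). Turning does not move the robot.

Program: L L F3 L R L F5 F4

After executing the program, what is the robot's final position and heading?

Answer: Final position: (x=4, y=5), facing East

Derivation:
Start: (x=2, y=2), facing North
  L: turn left, now facing West
  L: turn left, now facing South
  F3: move forward 3, now at (x=2, y=5)
  L: turn left, now facing East
  R: turn right, now facing South
  L: turn left, now facing East
  F5: move forward 2/5 (blocked), now at (x=4, y=5)
  F4: move forward 0/4 (blocked), now at (x=4, y=5)
Final: (x=4, y=5), facing East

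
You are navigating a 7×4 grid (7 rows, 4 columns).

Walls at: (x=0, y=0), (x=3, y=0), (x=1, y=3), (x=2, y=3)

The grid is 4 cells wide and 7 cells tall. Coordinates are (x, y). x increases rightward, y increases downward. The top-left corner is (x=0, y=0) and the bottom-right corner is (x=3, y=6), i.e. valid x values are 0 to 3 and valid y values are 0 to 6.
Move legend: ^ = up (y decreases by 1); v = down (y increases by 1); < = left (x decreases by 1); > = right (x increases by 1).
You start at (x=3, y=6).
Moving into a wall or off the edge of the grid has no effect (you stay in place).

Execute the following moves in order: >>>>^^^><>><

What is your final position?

Answer: Final position: (x=3, y=3)

Derivation:
Start: (x=3, y=6)
  [×4]> (right): blocked, stay at (x=3, y=6)
  ^ (up): (x=3, y=6) -> (x=3, y=5)
  ^ (up): (x=3, y=5) -> (x=3, y=4)
  ^ (up): (x=3, y=4) -> (x=3, y=3)
  > (right): blocked, stay at (x=3, y=3)
  < (left): blocked, stay at (x=3, y=3)
  > (right): blocked, stay at (x=3, y=3)
  > (right): blocked, stay at (x=3, y=3)
  < (left): blocked, stay at (x=3, y=3)
Final: (x=3, y=3)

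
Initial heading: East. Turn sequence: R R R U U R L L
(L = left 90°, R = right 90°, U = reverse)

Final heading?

Answer: Final heading: West

Derivation:
Start: East
  R (right (90° clockwise)) -> South
  R (right (90° clockwise)) -> West
  R (right (90° clockwise)) -> North
  U (U-turn (180°)) -> South
  U (U-turn (180°)) -> North
  R (right (90° clockwise)) -> East
  L (left (90° counter-clockwise)) -> North
  L (left (90° counter-clockwise)) -> West
Final: West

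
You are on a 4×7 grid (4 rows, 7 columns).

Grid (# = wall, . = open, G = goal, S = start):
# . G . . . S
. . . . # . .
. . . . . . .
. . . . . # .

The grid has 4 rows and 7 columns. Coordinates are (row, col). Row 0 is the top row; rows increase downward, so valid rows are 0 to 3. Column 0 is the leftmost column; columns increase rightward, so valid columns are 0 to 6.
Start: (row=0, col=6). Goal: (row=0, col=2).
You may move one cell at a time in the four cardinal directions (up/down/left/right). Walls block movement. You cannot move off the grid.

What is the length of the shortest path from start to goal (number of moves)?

BFS from (row=0, col=6) until reaching (row=0, col=2):
  Distance 0: (row=0, col=6)
  Distance 1: (row=0, col=5), (row=1, col=6)
  Distance 2: (row=0, col=4), (row=1, col=5), (row=2, col=6)
  Distance 3: (row=0, col=3), (row=2, col=5), (row=3, col=6)
  Distance 4: (row=0, col=2), (row=1, col=3), (row=2, col=4)  <- goal reached here
One shortest path (4 moves): (row=0, col=6) -> (row=0, col=5) -> (row=0, col=4) -> (row=0, col=3) -> (row=0, col=2)

Answer: Shortest path length: 4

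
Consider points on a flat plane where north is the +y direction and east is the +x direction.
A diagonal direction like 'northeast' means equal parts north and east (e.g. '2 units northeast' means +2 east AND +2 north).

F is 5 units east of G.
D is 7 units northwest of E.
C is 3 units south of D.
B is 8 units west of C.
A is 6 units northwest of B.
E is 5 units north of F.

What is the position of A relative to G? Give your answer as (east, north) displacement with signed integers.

Answer: A is at (east=-16, north=15) relative to G.

Derivation:
Place G at the origin (east=0, north=0).
  F is 5 units east of G: delta (east=+5, north=+0); F at (east=5, north=0).
  E is 5 units north of F: delta (east=+0, north=+5); E at (east=5, north=5).
  D is 7 units northwest of E: delta (east=-7, north=+7); D at (east=-2, north=12).
  C is 3 units south of D: delta (east=+0, north=-3); C at (east=-2, north=9).
  B is 8 units west of C: delta (east=-8, north=+0); B at (east=-10, north=9).
  A is 6 units northwest of B: delta (east=-6, north=+6); A at (east=-16, north=15).
Therefore A relative to G: (east=-16, north=15).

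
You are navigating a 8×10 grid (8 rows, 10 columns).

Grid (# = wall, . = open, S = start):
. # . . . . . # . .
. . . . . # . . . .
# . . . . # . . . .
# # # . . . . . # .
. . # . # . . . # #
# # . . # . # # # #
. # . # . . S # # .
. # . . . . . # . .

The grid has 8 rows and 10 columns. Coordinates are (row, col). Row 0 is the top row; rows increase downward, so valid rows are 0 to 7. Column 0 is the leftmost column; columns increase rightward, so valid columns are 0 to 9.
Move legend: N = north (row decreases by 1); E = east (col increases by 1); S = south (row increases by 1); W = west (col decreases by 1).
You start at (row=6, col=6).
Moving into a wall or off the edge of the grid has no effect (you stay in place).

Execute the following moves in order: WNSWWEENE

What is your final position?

Answer: Final position: (row=6, col=6)

Derivation:
Start: (row=6, col=6)
  W (west): (row=6, col=6) -> (row=6, col=5)
  N (north): (row=6, col=5) -> (row=5, col=5)
  S (south): (row=5, col=5) -> (row=6, col=5)
  W (west): (row=6, col=5) -> (row=6, col=4)
  W (west): blocked, stay at (row=6, col=4)
  E (east): (row=6, col=4) -> (row=6, col=5)
  E (east): (row=6, col=5) -> (row=6, col=6)
  N (north): blocked, stay at (row=6, col=6)
  E (east): blocked, stay at (row=6, col=6)
Final: (row=6, col=6)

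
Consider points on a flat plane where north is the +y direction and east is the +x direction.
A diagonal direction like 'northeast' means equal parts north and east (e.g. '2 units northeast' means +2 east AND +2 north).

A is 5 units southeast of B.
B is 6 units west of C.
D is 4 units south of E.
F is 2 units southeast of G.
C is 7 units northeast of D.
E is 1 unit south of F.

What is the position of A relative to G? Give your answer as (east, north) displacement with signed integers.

Answer: A is at (east=8, north=-5) relative to G.

Derivation:
Place G at the origin (east=0, north=0).
  F is 2 units southeast of G: delta (east=+2, north=-2); F at (east=2, north=-2).
  E is 1 unit south of F: delta (east=+0, north=-1); E at (east=2, north=-3).
  D is 4 units south of E: delta (east=+0, north=-4); D at (east=2, north=-7).
  C is 7 units northeast of D: delta (east=+7, north=+7); C at (east=9, north=0).
  B is 6 units west of C: delta (east=-6, north=+0); B at (east=3, north=0).
  A is 5 units southeast of B: delta (east=+5, north=-5); A at (east=8, north=-5).
Therefore A relative to G: (east=8, north=-5).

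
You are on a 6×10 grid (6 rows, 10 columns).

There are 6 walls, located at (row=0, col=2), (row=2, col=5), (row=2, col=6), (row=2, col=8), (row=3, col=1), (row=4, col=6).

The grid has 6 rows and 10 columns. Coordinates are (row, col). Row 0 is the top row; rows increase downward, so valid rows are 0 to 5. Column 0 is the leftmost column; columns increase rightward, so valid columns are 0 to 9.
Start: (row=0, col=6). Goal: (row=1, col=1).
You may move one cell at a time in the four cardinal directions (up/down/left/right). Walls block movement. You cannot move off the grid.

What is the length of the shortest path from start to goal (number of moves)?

BFS from (row=0, col=6) until reaching (row=1, col=1):
  Distance 0: (row=0, col=6)
  Distance 1: (row=0, col=5), (row=0, col=7), (row=1, col=6)
  Distance 2: (row=0, col=4), (row=0, col=8), (row=1, col=5), (row=1, col=7)
  Distance 3: (row=0, col=3), (row=0, col=9), (row=1, col=4), (row=1, col=8), (row=2, col=7)
  Distance 4: (row=1, col=3), (row=1, col=9), (row=2, col=4), (row=3, col=7)
  Distance 5: (row=1, col=2), (row=2, col=3), (row=2, col=9), (row=3, col=4), (row=3, col=6), (row=3, col=8), (row=4, col=7)
  Distance 6: (row=1, col=1), (row=2, col=2), (row=3, col=3), (row=3, col=5), (row=3, col=9), (row=4, col=4), (row=4, col=8), (row=5, col=7)  <- goal reached here
One shortest path (6 moves): (row=0, col=6) -> (row=0, col=5) -> (row=0, col=4) -> (row=0, col=3) -> (row=1, col=3) -> (row=1, col=2) -> (row=1, col=1)

Answer: Shortest path length: 6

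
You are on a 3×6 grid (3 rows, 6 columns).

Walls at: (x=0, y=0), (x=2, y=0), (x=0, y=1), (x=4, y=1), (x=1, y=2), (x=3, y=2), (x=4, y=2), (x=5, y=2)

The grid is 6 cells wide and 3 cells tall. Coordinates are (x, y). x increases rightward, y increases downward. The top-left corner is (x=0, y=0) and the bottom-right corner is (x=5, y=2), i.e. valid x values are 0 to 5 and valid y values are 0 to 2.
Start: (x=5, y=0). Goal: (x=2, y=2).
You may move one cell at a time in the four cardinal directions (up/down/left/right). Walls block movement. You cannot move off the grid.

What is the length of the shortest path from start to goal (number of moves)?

BFS from (x=5, y=0) until reaching (x=2, y=2):
  Distance 0: (x=5, y=0)
  Distance 1: (x=4, y=0), (x=5, y=1)
  Distance 2: (x=3, y=0)
  Distance 3: (x=3, y=1)
  Distance 4: (x=2, y=1)
  Distance 5: (x=1, y=1), (x=2, y=2)  <- goal reached here
One shortest path (5 moves): (x=5, y=0) -> (x=4, y=0) -> (x=3, y=0) -> (x=3, y=1) -> (x=2, y=1) -> (x=2, y=2)

Answer: Shortest path length: 5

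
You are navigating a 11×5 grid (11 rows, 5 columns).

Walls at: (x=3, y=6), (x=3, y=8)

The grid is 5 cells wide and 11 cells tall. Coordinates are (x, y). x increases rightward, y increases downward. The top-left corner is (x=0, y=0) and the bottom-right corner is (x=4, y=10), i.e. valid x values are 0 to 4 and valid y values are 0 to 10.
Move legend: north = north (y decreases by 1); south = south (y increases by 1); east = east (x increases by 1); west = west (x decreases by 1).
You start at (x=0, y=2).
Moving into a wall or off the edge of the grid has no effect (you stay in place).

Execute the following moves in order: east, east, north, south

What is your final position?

Start: (x=0, y=2)
  east (east): (x=0, y=2) -> (x=1, y=2)
  east (east): (x=1, y=2) -> (x=2, y=2)
  north (north): (x=2, y=2) -> (x=2, y=1)
  south (south): (x=2, y=1) -> (x=2, y=2)
Final: (x=2, y=2)

Answer: Final position: (x=2, y=2)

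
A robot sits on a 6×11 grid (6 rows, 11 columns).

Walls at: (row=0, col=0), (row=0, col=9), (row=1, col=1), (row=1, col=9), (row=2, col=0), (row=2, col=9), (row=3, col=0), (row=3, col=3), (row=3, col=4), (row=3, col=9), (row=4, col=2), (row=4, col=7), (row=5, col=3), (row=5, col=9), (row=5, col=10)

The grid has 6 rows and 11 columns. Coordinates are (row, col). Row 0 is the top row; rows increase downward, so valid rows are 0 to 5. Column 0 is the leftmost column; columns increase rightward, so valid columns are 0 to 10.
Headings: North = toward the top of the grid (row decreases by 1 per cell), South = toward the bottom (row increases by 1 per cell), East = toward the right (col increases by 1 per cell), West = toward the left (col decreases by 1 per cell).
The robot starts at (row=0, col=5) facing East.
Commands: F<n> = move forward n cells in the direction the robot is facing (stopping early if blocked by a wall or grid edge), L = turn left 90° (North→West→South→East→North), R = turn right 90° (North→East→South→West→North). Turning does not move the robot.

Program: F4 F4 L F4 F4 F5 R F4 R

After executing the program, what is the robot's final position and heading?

Answer: Final position: (row=0, col=8), facing South

Derivation:
Start: (row=0, col=5), facing East
  F4: move forward 3/4 (blocked), now at (row=0, col=8)
  F4: move forward 0/4 (blocked), now at (row=0, col=8)
  L: turn left, now facing North
  F4: move forward 0/4 (blocked), now at (row=0, col=8)
  F4: move forward 0/4 (blocked), now at (row=0, col=8)
  F5: move forward 0/5 (blocked), now at (row=0, col=8)
  R: turn right, now facing East
  F4: move forward 0/4 (blocked), now at (row=0, col=8)
  R: turn right, now facing South
Final: (row=0, col=8), facing South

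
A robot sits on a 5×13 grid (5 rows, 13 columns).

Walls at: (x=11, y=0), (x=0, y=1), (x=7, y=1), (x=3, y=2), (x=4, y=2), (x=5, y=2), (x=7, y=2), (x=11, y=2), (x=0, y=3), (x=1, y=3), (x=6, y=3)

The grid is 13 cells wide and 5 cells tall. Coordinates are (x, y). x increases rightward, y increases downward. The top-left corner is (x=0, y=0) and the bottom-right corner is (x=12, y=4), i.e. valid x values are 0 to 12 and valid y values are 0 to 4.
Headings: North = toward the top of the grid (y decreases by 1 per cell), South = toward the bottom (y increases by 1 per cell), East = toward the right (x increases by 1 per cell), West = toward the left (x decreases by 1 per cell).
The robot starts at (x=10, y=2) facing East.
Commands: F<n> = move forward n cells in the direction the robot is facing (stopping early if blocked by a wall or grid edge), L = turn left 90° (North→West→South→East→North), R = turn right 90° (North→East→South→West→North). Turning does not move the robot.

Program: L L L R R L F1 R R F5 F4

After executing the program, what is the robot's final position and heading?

Start: (x=10, y=2), facing East
  L: turn left, now facing North
  L: turn left, now facing West
  L: turn left, now facing South
  R: turn right, now facing West
  R: turn right, now facing North
  L: turn left, now facing West
  F1: move forward 1, now at (x=9, y=2)
  R: turn right, now facing North
  R: turn right, now facing East
  F5: move forward 1/5 (blocked), now at (x=10, y=2)
  F4: move forward 0/4 (blocked), now at (x=10, y=2)
Final: (x=10, y=2), facing East

Answer: Final position: (x=10, y=2), facing East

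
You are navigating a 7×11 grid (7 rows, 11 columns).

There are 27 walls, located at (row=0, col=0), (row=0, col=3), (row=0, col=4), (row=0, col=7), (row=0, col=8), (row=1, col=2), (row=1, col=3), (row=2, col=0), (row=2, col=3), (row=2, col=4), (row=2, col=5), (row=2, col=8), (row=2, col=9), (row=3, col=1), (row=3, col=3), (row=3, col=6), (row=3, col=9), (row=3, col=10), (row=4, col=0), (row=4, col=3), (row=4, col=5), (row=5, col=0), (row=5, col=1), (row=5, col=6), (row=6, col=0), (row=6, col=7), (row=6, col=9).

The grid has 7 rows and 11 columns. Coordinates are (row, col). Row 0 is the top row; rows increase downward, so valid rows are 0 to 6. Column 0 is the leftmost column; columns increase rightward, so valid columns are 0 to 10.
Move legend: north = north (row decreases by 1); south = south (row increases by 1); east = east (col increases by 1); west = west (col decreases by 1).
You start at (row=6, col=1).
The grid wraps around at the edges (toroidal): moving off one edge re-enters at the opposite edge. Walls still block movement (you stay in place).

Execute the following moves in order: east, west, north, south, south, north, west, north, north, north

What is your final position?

Start: (row=6, col=1)
  east (east): (row=6, col=1) -> (row=6, col=2)
  west (west): (row=6, col=2) -> (row=6, col=1)
  north (north): blocked, stay at (row=6, col=1)
  south (south): (row=6, col=1) -> (row=0, col=1)
  south (south): (row=0, col=1) -> (row=1, col=1)
  north (north): (row=1, col=1) -> (row=0, col=1)
  west (west): blocked, stay at (row=0, col=1)
  north (north): (row=0, col=1) -> (row=6, col=1)
  north (north): blocked, stay at (row=6, col=1)
  north (north): blocked, stay at (row=6, col=1)
Final: (row=6, col=1)

Answer: Final position: (row=6, col=1)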